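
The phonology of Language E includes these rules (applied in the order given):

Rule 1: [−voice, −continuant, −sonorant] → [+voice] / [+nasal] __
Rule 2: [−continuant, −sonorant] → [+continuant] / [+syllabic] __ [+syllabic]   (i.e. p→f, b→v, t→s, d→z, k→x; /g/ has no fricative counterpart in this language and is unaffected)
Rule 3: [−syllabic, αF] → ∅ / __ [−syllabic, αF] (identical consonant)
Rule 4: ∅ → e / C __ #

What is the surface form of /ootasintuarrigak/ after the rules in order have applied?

oosasinduarigake

Rule 1 (post-nasal voicing): /t/ is a voiceless stop immediately after the nasal /n/, so it voices to [d]. /ootasintuarrigak/ → ootasinduarrigak.
Rule 2 (intervocalic spirantization): /t/ is a stop between vowels /o/ and /a/, so it spirantizes to the fricative [s]. /ootasinduarrigak/ → oosasinduarrigak.
Rule 3 (degemination): /rr/ is a geminate; the first /r/ deletes. /oosasinduarrigak/ → oosasinduarigak.
Rule 4 (final e-epenthesis): the form ends in the consonant /k/, so [e] is inserted word-finally. /oosasinduarigak/ → oosasinduarigake.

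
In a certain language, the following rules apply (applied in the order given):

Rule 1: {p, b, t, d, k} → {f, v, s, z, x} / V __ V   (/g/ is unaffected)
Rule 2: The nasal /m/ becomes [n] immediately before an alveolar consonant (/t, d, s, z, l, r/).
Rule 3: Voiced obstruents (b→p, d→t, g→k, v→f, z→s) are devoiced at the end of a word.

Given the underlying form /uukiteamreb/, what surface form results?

uuxiseanrep

Rule 1 (intervocalic spirantization): /k/ is a stop between vowels /u/ and /i/, so it spirantizes to the fricative [x]. /t/ is a stop between vowels /i/ and /e/, so it spirantizes to the fricative [s]. /uukiteamreb/ → uuxiseamreb.
Rule 2 (nasal place assimilation): /m/ precedes the alveolar consonant /r/, so it assimilates in place to [n]. /uuxiseamreb/ → uuxiseanreb.
Rule 3 (final devoicing): /b/ is a voiced obstruent in word-final position, so it devoices to [p]. /uuxiseanreb/ → uuxiseanrep.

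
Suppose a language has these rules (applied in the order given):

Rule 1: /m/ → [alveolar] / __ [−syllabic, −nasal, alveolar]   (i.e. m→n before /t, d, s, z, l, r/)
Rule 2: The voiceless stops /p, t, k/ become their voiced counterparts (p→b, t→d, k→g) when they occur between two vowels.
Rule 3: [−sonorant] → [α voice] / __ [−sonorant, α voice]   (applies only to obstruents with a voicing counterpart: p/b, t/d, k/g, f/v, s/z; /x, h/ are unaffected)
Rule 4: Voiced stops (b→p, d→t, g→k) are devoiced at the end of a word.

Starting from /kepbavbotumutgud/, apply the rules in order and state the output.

Rule 1 (nasal place assimilation): no segment meets the environment; /kepbavbotumutgud/ is unchanged.
Rule 2 (intervocalic voicing): /t/ is a voiceless stop between vowels /o/ and /u/, so it voices to [d]. /kepbavbotumutgud/ → kepbavbodumutgud.
Rule 3 (regressive voicing assimilation): /p/ precedes the voiced obstruent /b/, so it voices to [b] by assimilation. /t/ precedes the voiced obstruent /g/, so it voices to [d] by assimilation. /kepbavbodumutgud/ → kebbavbodumudgud.
Rule 4 (final devoicing): /d/ is a voiced stop in word-final position, so it devoices to [t]. /kebbavbodumudgud/ → kebbavbodumudgut.

kebbavbodumudgut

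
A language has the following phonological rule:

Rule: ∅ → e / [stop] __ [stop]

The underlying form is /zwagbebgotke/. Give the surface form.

zwagebebegoteke

/g/ and /b/ form a stop–stop cluster, so [e] is inserted between them.
/b/ and /g/ form a stop–stop cluster, so [e] is inserted between them.
/t/ and /k/ form a stop–stop cluster, so [e] is inserted between them.
Surface form: [zwagebebegoteke].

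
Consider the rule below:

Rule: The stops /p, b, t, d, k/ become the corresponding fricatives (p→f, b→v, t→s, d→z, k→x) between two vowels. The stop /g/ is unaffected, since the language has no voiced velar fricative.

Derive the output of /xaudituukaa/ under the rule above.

xauzisuuxaa

/d/ is a stop between vowels /u/ and /i/, so it spirantizes to the fricative [z].
/t/ is a stop between vowels /i/ and /u/, so it spirantizes to the fricative [s].
/k/ is a stop between vowels /u/ and /a/, so it spirantizes to the fricative [x].
Surface form: [xauzisuuxaa].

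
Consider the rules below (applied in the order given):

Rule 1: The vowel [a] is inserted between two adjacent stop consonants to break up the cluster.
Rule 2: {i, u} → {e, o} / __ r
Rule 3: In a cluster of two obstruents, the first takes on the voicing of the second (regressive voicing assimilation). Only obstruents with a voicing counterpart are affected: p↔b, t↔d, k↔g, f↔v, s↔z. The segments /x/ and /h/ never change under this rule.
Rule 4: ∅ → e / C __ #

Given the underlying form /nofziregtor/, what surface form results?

novzeregatore

Rule 1 (stop-cluster a-epenthesis): /g/ and /t/ form a stop–stop cluster, so [a] is inserted between them. /nofziregtor/ → nofziregator.
Rule 2 (pre-rhotic lowering): /i/ is a high vowel immediately before /r/, so it lowers to [e]. /nofziregator/ → nofzeregator.
Rule 3 (regressive voicing assimilation): /f/ precedes the voiced obstruent /z/, so it voices to [v] by assimilation. /nofzeregator/ → novzeregator.
Rule 4 (final e-epenthesis): the form ends in the consonant /r/, so [e] is inserted word-finally. /novzeregator/ → novzeregatore.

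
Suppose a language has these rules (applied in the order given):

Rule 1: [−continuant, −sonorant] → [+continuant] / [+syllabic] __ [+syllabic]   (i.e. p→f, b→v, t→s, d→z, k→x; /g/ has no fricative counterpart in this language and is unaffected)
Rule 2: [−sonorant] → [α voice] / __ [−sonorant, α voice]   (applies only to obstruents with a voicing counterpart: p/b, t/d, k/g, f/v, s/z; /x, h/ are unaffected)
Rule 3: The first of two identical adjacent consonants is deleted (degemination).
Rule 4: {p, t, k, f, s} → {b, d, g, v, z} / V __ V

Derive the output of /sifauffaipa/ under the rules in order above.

sivauvaiva

Rule 1 (intervocalic spirantization): /p/ is a stop between vowels /i/ and /a/, so it spirantizes to the fricative [f]. /sifauffaipa/ → sifauffaifa.
Rule 2 (regressive voicing assimilation): no segment meets the environment; /sifauffaifa/ is unchanged.
Rule 3 (degemination): /ff/ is a geminate; the first /f/ deletes. /sifauffaifa/ → sifaufaifa.
Rule 4 (intervocalic voicing): /f/ is a voiceless obstruent between vowels /i/ and /a/, so it voices to [v]. /f/ is a voiceless obstruent between vowels /u/ and /a/, so it voices to [v]. /f/ is a voiceless obstruent between vowels /i/ and /a/, so it voices to [v]. /sifaufaifa/ → sivauvaiva.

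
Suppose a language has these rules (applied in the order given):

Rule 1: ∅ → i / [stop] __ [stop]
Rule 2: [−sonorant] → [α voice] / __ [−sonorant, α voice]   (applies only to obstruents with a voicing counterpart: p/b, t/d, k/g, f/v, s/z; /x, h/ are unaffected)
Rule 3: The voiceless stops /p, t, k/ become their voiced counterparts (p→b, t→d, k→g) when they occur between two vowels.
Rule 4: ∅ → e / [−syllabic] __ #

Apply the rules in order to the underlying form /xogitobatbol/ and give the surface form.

xogidobadibole

Rule 1 (stop-cluster i-epenthesis): /t/ and /b/ form a stop–stop cluster, so [i] is inserted between them. /xogitobatbol/ → xogitobatibol.
Rule 2 (regressive voicing assimilation): no segment meets the environment; /xogitobatibol/ is unchanged.
Rule 3 (intervocalic voicing): /t/ is a voiceless stop between vowels /i/ and /o/, so it voices to [d]. /t/ is a voiceless stop between vowels /a/ and /i/, so it voices to [d]. /xogitobatibol/ → xogidobadibol.
Rule 4 (final e-epenthesis): the form ends in the consonant /l/, so [e] is inserted word-finally. /xogidobadibol/ → xogidobadibole.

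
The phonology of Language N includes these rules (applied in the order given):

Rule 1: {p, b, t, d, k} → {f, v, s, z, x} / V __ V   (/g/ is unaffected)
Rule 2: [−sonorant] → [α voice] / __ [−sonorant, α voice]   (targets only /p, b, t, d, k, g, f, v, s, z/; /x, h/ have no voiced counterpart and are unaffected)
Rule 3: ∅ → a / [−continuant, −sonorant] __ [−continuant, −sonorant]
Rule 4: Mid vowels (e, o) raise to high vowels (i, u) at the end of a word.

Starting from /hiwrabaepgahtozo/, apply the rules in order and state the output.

hiwravaebagahtozu

Rule 1 (intervocalic spirantization): /b/ is a stop between vowels /a/ and /a/, so it spirantizes to the fricative [v]. /hiwrabaepgahtozo/ → hiwravaepgahtozo.
Rule 2 (regressive voicing assimilation): /p/ precedes the voiced obstruent /g/, so it voices to [b] by assimilation. /hiwravaepgahtozo/ → hiwravaebgahtozo.
Rule 3 (stop-cluster a-epenthesis): /b/ and /g/ form a stop–stop cluster, so [a] is inserted between them. /hiwravaebgahtozo/ → hiwravaebagahtozo.
Rule 4 (final vowel raising): /o/ is a mid vowel in word-final position, so it raises to [u]. /hiwravaebagahtozo/ → hiwravaebagahtozu.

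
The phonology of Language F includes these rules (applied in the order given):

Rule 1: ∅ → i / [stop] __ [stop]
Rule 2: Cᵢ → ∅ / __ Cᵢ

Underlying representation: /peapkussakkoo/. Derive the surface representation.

peapikusakikoo

Rule 1 (stop-cluster i-epenthesis): /p/ and /k/ form a stop–stop cluster, so [i] is inserted between them. /k/ and /k/ form a stop–stop cluster, so [i] is inserted between them. /peapkussakkoo/ → peapikussakikoo.
Rule 2 (degemination): /ss/ is a geminate; the first /s/ deletes. /peapikussakikoo/ → peapikusakikoo.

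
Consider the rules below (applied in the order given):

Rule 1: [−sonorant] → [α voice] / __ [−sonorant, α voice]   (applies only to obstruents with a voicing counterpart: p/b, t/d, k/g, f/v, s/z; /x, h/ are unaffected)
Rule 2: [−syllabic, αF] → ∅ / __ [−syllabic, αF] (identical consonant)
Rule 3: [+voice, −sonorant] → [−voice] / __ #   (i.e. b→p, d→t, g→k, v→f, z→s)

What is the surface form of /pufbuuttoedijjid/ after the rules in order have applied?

puvbuutoedijit

Rule 1 (regressive voicing assimilation): /f/ precedes the voiced obstruent /b/, so it voices to [v] by assimilation. /pufbuuttoedijjid/ → puvbuuttoedijjid.
Rule 2 (degemination): /tt/ is a geminate; the first /t/ deletes. /jj/ is a geminate; the first /j/ deletes. /puvbuuttoedijjid/ → puvbuutoedijid.
Rule 3 (final devoicing): /d/ is a voiced obstruent in word-final position, so it devoices to [t]. /puvbuutoedijid/ → puvbuutoedijit.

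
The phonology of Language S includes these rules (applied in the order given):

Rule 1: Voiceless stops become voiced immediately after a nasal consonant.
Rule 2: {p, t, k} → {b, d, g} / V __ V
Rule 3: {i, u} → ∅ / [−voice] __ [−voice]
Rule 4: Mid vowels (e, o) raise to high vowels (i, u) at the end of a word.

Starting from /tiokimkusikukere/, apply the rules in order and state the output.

tiogimgusigugeri

Rule 1 (post-nasal voicing): /k/ is a voiceless stop immediately after the nasal /m/, so it voices to [g]. /tiokimkusikukere/ → tiokimgusikukere.
Rule 2 (intervocalic voicing): /k/ is a voiceless stop between vowels /o/ and /i/, so it voices to [g]. /k/ is a voiceless stop between vowels /i/ and /u/, so it voices to [g]. /k/ is a voiceless stop between vowels /u/ and /e/, so it voices to [g]. /tiokimgusikukere/ → tiogimgusigugere.
Rule 3 (high vowel syncope): no segment meets the environment; /tiogimgusigugere/ is unchanged.
Rule 4 (final vowel raising): /e/ is a mid vowel in word-final position, so it raises to [i]. /tiogimgusigugere/ → tiogimgusigugeri.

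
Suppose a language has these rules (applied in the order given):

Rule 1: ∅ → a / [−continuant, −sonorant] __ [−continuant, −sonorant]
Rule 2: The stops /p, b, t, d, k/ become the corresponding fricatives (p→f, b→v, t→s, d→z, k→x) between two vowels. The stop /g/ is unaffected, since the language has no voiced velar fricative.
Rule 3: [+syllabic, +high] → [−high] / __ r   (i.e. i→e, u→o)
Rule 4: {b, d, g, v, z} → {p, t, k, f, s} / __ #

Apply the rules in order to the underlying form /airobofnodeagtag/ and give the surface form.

aerovofnozeagasak

Rule 1 (stop-cluster a-epenthesis): /g/ and /t/ form a stop–stop cluster, so [a] is inserted between them. /airobofnodeagtag/ → airobofnodeagatag.
Rule 2 (intervocalic spirantization): /b/ is a stop between vowels /o/ and /o/, so it spirantizes to the fricative [v]. /d/ is a stop between vowels /o/ and /e/, so it spirantizes to the fricative [z]. /t/ is a stop between vowels /a/ and /a/, so it spirantizes to the fricative [s]. /airobofnodeagatag/ → airovofnozeagasag.
Rule 3 (pre-rhotic lowering): /i/ is a high vowel immediately before /r/, so it lowers to [e]. /airovofnozeagasag/ → aerovofnozeagasag.
Rule 4 (final devoicing): /g/ is a voiced obstruent in word-final position, so it devoices to [k]. /aerovofnozeagasag/ → aerovofnozeagasak.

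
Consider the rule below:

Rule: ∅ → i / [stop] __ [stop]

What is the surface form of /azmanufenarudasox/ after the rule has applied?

No segment of /azmanufenarudasox/ meets the structural description of the rule, so the form surfaces unchanged.

azmanufenarudasox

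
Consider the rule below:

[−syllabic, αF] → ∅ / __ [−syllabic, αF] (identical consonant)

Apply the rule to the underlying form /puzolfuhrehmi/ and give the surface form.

No segment of /puzolfuhrehmi/ meets the structural description of the rule, so the form surfaces unchanged.

puzolfuhrehmi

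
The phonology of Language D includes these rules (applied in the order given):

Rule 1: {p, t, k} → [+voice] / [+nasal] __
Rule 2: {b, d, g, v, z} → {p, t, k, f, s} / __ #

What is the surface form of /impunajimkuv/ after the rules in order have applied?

Rule 1 (post-nasal voicing): /p/ is a voiceless stop immediately after the nasal /m/, so it voices to [b]. /k/ is a voiceless stop immediately after the nasal /m/, so it voices to [g]. /impunajimkuv/ → imbunajimguv.
Rule 2 (final devoicing): /v/ is a voiced obstruent in word-final position, so it devoices to [f]. /imbunajimguv/ → imbunajimguf.

imbunajimguf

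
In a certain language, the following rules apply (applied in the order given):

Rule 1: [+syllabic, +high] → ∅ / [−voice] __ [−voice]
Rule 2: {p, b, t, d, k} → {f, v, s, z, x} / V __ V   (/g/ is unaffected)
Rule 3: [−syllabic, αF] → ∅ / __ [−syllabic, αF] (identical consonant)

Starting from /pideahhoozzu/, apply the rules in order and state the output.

pizeahoozu

Rule 1 (high vowel syncope): no segment meets the environment; /pideahhoozzu/ is unchanged.
Rule 2 (intervocalic spirantization): /d/ is a stop between vowels /i/ and /e/, so it spirantizes to the fricative [z]. /pideahhoozzu/ → pizeahhoozzu.
Rule 3 (degemination): /hh/ is a geminate; the first /h/ deletes. /zz/ is a geminate; the first /z/ deletes. /pizeahhoozzu/ → pizeahoozu.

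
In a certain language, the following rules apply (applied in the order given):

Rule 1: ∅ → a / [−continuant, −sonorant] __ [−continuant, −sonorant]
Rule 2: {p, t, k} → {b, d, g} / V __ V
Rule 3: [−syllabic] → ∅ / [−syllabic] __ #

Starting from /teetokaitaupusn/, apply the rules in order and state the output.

Rule 1 (stop-cluster a-epenthesis): no segment meets the environment; /teetokaitaupusn/ is unchanged.
Rule 2 (intervocalic voicing): /t/ is a voiceless stop between vowels /e/ and /o/, so it voices to [d]. /k/ is a voiceless stop between vowels /o/ and /a/, so it voices to [g]. /t/ is a voiceless stop between vowels /i/ and /a/, so it voices to [d]. /p/ is a voiceless stop between vowels /u/ and /u/, so it voices to [b]. /teetokaitaupusn/ → teedogaidaubusn.
Rule 3 (final cluster simplification): /n/ is the second consonant of a word-final cluster /sn/, so it deletes. /teedogaidaubusn/ → teedogaidaubus.

teedogaidaubus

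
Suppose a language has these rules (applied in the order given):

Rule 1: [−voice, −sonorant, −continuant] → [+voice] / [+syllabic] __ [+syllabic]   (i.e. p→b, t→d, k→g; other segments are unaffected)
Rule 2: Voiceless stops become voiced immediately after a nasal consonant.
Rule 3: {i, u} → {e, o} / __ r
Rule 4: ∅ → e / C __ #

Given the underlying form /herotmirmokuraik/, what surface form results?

herotmermogoraike

Rule 1 (intervocalic voicing): /k/ is a voiceless stop between vowels /o/ and /u/, so it voices to [g]. /herotmirmokuraik/ → herotmirmoguraik.
Rule 2 (post-nasal voicing): no segment meets the environment; /herotmirmoguraik/ is unchanged.
Rule 3 (pre-rhotic lowering): /i/ is a high vowel immediately before /r/, so it lowers to [e]. /u/ is a high vowel immediately before /r/, so it lowers to [o]. /herotmirmoguraik/ → herotmermogoraik.
Rule 4 (final e-epenthesis): the form ends in the consonant /k/, so [e] is inserted word-finally. /herotmermogoraik/ → herotmermogoraike.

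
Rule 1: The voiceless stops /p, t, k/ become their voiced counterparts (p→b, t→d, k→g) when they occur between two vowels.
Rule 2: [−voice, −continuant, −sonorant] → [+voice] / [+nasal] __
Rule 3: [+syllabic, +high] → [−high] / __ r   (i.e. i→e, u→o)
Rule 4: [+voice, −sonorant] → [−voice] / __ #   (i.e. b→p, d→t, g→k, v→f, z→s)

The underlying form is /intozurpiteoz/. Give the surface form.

Rule 1 (intervocalic voicing): /t/ is a voiceless stop between vowels /i/ and /e/, so it voices to [d]. /intozurpiteoz/ → intozurpideoz.
Rule 2 (post-nasal voicing): /t/ is a voiceless stop immediately after the nasal /n/, so it voices to [d]. /intozurpideoz/ → indozurpideoz.
Rule 3 (pre-rhotic lowering): /u/ is a high vowel immediately before /r/, so it lowers to [o]. /indozurpideoz/ → indozorpideoz.
Rule 4 (final devoicing): /z/ is a voiced obstruent in word-final position, so it devoices to [s]. /indozorpideoz/ → indozorpideos.

indozorpideos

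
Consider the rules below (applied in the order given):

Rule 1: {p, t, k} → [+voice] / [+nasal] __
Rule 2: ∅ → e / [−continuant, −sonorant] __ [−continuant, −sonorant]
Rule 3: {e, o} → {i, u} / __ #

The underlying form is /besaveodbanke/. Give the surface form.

Rule 1 (post-nasal voicing): /k/ is a voiceless stop immediately after the nasal /n/, so it voices to [g]. /besaveodbanke/ → besaveodbange.
Rule 2 (stop-cluster e-epenthesis): /d/ and /b/ form a stop–stop cluster, so [e] is inserted between them. /besaveodbange/ → besaveodebange.
Rule 3 (final vowel raising): /e/ is a mid vowel in word-final position, so it raises to [i]. /besaveodebange/ → besaveodebangi.

besaveodebangi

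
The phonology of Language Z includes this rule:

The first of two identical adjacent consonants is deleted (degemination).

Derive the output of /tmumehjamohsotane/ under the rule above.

No segment of /tmumehjamohsotane/ meets the structural description of the rule, so the form surfaces unchanged.

tmumehjamohsotane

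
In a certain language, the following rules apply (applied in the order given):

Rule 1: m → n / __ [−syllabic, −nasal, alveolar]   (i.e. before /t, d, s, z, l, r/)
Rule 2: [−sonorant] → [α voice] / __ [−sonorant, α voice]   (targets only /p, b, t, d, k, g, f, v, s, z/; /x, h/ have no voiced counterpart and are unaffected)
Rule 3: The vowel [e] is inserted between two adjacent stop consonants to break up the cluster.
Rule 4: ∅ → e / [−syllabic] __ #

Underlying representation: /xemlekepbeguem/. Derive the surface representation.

Rule 1 (nasal place assimilation): /m/ precedes the alveolar consonant /l/, so it assimilates in place to [n]. /xemlekepbeguem/ → xenlekepbeguem.
Rule 2 (regressive voicing assimilation): /p/ precedes the voiced obstruent /b/, so it voices to [b] by assimilation. /xenlekepbeguem/ → xenlekebbeguem.
Rule 3 (stop-cluster e-epenthesis): /b/ and /b/ form a stop–stop cluster, so [e] is inserted between them. /xenlekebbeguem/ → xenlekebebeguem.
Rule 4 (final e-epenthesis): the form ends in the consonant /m/, so [e] is inserted word-finally. /xenlekebebeguem/ → xenlekebebegueme.

xenlekebebegueme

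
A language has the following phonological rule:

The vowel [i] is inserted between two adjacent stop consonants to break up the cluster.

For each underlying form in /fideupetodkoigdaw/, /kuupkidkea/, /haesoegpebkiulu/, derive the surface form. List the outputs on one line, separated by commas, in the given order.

/fideupetodkoigdaw/: /d/ and /k/ form a stop–stop cluster, so [i] is inserted between them. /g/ and /d/ form a stop–stop cluster, so [i] is inserted between them. → [fideupetodikoigidaw].
/kuupkidkea/: /p/ and /k/ form a stop–stop cluster, so [i] is inserted between them. /d/ and /k/ form a stop–stop cluster, so [i] is inserted between them. → [kuupikidikea].
/haesoegpebkiulu/: /g/ and /p/ form a stop–stop cluster, so [i] is inserted between them. /b/ and /k/ form a stop–stop cluster, so [i] is inserted between them. → [haesoegipebikiulu].

fideupetodikoigidaw, kuupikidikea, haesoegipebikiulu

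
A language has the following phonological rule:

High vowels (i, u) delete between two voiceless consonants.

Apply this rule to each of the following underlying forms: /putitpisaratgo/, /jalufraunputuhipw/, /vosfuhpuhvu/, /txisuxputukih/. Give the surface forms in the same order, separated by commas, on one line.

pttpsaratgo, jalufraunpthpw, vosfhphvu, txsxptkh

/putitpisaratgo/: /u/ is a high vowel flanked by voiceless consonants /p/ and /t/, so it deletes. /i/ is a high vowel flanked by voiceless consonants /t/ and /t/, so it deletes. /i/ is a high vowel flanked by voiceless consonants /p/ and /s/, so it deletes. → [pttpsaratgo].
/jalufraunputuhipw/: /u/ is a high vowel flanked by voiceless consonants /p/ and /t/, so it deletes. /u/ is a high vowel flanked by voiceless consonants /t/ and /h/, so it deletes. /i/ is a high vowel flanked by voiceless consonants /h/ and /p/, so it deletes. → [jalufraunpthpw].
/vosfuhpuhvu/: /u/ is a high vowel flanked by voiceless consonants /f/ and /h/, so it deletes. /u/ is a high vowel flanked by voiceless consonants /p/ and /h/, so it deletes. → [vosfhphvu].
/txisuxputukih/: /i/ is a high vowel flanked by voiceless consonants /x/ and /s/, so it deletes. /u/ is a high vowel flanked by voiceless consonants /s/ and /x/, so it deletes. /u/ is a high vowel flanked by voiceless consonants /p/ and /t/, so it deletes. /u/ is a high vowel flanked by voiceless consonants /t/ and /k/, so it deletes. /i/ is a high vowel flanked by voiceless consonants /k/ and /h/, so it deletes. → [txsxptkh].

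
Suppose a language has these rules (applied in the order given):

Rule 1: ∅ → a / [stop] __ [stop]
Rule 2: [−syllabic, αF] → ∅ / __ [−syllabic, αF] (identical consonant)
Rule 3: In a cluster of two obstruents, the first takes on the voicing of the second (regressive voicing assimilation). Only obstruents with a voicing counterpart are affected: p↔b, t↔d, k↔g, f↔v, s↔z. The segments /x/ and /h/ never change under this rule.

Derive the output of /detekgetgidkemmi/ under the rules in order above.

detekagetagidakemi

Rule 1 (stop-cluster a-epenthesis): /k/ and /g/ form a stop–stop cluster, so [a] is inserted between them. /t/ and /g/ form a stop–stop cluster, so [a] is inserted between them. /d/ and /k/ form a stop–stop cluster, so [a] is inserted between them. /detekgetgidkemmi/ → detekagetagidakemmi.
Rule 2 (degemination): /mm/ is a geminate; the first /m/ deletes. /detekagetagidakemmi/ → detekagetagidakemi.
Rule 3 (regressive voicing assimilation): no segment meets the environment; /detekagetagidakemi/ is unchanged.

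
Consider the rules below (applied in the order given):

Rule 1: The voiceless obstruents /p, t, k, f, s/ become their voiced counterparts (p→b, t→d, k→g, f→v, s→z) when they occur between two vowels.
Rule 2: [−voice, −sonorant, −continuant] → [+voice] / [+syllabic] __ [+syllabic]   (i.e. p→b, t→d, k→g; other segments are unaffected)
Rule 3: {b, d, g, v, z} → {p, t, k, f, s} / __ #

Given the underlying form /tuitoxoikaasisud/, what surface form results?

tuidoxoigaazizut

Rule 1 (intervocalic voicing): /t/ is a voiceless obstruent between vowels /i/ and /o/, so it voices to [d]. /k/ is a voiceless obstruent between vowels /i/ and /a/, so it voices to [g]. /s/ is a voiceless obstruent between vowels /a/ and /i/, so it voices to [z]. /s/ is a voiceless obstruent between vowels /i/ and /u/, so it voices to [z]. /tuitoxoikaasisud/ → tuidoxoigaazizud.
Rule 2 (intervocalic voicing): no segment meets the environment; /tuidoxoigaazizud/ is unchanged.
Rule 3 (final devoicing): /d/ is a voiced obstruent in word-final position, so it devoices to [t]. /tuidoxoigaazizud/ → tuidoxoigaazizut.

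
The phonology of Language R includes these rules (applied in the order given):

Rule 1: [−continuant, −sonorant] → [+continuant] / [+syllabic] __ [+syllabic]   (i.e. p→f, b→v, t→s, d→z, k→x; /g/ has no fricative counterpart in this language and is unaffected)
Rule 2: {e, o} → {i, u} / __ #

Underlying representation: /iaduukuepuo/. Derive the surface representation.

Rule 1 (intervocalic spirantization): /d/ is a stop between vowels /a/ and /u/, so it spirantizes to the fricative [z]. /k/ is a stop between vowels /u/ and /u/, so it spirantizes to the fricative [x]. /p/ is a stop between vowels /e/ and /u/, so it spirantizes to the fricative [f]. /iaduukuepuo/ → iazuuxuefuo.
Rule 2 (final vowel raising): /o/ is a mid vowel in word-final position, so it raises to [u]. /iazuuxuefuo/ → iazuuxuefuu.

iazuuxuefuu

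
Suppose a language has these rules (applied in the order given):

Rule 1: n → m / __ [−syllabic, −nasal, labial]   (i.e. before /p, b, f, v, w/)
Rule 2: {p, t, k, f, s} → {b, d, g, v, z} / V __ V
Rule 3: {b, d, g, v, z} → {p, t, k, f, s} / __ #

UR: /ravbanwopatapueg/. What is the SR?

Rule 1 (nasal place assimilation): /n/ precedes the labial consonant /w/, so it assimilates in place to [m]. /ravbanwopatapueg/ → ravbamwopatapueg.
Rule 2 (intervocalic voicing): /p/ is a voiceless obstruent between vowels /o/ and /a/, so it voices to [b]. /t/ is a voiceless obstruent between vowels /a/ and /a/, so it voices to [d]. /p/ is a voiceless obstruent between vowels /a/ and /u/, so it voices to [b]. /ravbamwopatapueg/ → ravbamwobadabueg.
Rule 3 (final devoicing): /g/ is a voiced obstruent in word-final position, so it devoices to [k]. /ravbamwobadabueg/ → ravbamwobadabuek.

ravbamwobadabuek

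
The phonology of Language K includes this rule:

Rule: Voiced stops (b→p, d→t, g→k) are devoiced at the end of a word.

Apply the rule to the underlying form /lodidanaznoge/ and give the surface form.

No segment of /lodidanaznoge/ meets the structural description of the rule, so the form surfaces unchanged.

lodidanaznoge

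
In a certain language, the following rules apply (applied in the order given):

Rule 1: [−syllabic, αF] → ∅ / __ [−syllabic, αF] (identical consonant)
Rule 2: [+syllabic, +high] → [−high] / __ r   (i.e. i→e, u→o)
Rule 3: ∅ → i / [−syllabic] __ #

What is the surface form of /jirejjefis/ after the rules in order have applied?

Rule 1 (degemination): /jj/ is a geminate; the first /j/ deletes. /jirejjefis/ → jirejefis.
Rule 2 (pre-rhotic lowering): /i/ is a high vowel immediately before /r/, so it lowers to [e]. /jirejefis/ → jerejefis.
Rule 3 (final i-epenthesis): the form ends in the consonant /s/, so [i] is inserted word-finally. /jerejefis/ → jerejefisi.

jerejefisi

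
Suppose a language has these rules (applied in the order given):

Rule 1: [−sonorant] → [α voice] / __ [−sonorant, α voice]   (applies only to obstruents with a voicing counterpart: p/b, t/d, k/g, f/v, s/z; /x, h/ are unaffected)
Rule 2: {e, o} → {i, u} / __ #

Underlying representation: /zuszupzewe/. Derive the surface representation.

zuzzubzewi

Rule 1 (regressive voicing assimilation): /s/ precedes the voiced obstruent /z/, so it voices to [z] by assimilation. /p/ precedes the voiced obstruent /z/, so it voices to [b] by assimilation. /zuszupzewe/ → zuzzubzewe.
Rule 2 (final vowel raising): /e/ is a mid vowel in word-final position, so it raises to [i]. /zuzzubzewe/ → zuzzubzewi.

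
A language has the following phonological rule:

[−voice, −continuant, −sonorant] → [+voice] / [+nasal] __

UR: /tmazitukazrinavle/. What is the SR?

tmazitukazrinavle

No segment of /tmazitukazrinavle/ meets the structural description of the rule, so the form surfaces unchanged.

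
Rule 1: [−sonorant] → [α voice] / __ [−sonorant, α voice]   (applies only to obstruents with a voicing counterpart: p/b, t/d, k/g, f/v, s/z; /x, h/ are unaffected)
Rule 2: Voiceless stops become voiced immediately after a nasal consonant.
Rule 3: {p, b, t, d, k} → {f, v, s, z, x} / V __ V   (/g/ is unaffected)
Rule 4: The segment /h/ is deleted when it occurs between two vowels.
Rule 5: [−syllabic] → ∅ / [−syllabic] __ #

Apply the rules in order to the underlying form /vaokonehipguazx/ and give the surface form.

Rule 1 (regressive voicing assimilation): /p/ precedes the voiced obstruent /g/, so it voices to [b] by assimilation. /z/ precedes the voiceless obstruent /x/, so it devoices to [s] by assimilation. /vaokonehipguazx/ → vaokonehibguasx.
Rule 2 (post-nasal voicing): no segment meets the environment; /vaokonehibguasx/ is unchanged.
Rule 3 (intervocalic spirantization): /k/ is a stop between vowels /o/ and /o/, so it spirantizes to the fricative [x]. /vaokonehibguasx/ → vaoxonehibguasx.
Rule 4 (intervocalic h-deletion): /h/ occurs between vowels /e/ and /i/, so it deletes. /vaoxonehibguasx/ → vaoxoneibguasx.
Rule 5 (final cluster simplification): /x/ is the second consonant of a word-final cluster /sx/, so it deletes. /vaoxoneibguasx/ → vaoxoneibguas.

vaoxoneibguas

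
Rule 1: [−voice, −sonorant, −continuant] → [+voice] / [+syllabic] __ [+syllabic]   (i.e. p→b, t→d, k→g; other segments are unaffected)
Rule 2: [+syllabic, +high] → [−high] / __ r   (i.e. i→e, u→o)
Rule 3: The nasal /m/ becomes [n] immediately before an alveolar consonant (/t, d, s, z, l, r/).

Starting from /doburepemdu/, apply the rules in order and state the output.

doborebendu

Rule 1 (intervocalic voicing): /p/ is a voiceless stop between vowels /e/ and /e/, so it voices to [b]. /doburepemdu/ → doburebemdu.
Rule 2 (pre-rhotic lowering): /u/ is a high vowel immediately before /r/, so it lowers to [o]. /doburebemdu/ → doborebemdu.
Rule 3 (nasal place assimilation): /m/ precedes the alveolar consonant /d/, so it assimilates in place to [n]. /doborebemdu/ → doborebendu.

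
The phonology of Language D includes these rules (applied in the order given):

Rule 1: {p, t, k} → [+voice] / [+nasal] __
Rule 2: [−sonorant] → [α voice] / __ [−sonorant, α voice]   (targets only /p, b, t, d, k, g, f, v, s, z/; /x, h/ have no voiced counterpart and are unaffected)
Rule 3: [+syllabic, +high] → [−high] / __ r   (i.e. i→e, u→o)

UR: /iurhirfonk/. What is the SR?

iorherfong

Rule 1 (post-nasal voicing): /k/ is a voiceless stop immediately after the nasal /n/, so it voices to [g]. /iurhirfonk/ → iurhirfong.
Rule 2 (regressive voicing assimilation): no segment meets the environment; /iurhirfong/ is unchanged.
Rule 3 (pre-rhotic lowering): /u/ is a high vowel immediately before /r/, so it lowers to [o]. /i/ is a high vowel immediately before /r/, so it lowers to [e]. /iurhirfong/ → iorherfong.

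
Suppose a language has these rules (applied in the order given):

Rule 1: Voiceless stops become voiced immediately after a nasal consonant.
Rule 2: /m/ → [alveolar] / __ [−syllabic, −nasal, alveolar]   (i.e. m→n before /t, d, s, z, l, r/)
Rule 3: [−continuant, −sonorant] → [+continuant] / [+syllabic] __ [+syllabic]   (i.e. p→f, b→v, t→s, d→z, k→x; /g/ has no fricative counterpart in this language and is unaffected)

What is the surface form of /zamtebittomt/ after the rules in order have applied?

Rule 1 (post-nasal voicing): /t/ is a voiceless stop immediately after the nasal /m/, so it voices to [d]. /t/ is a voiceless stop immediately after the nasal /m/, so it voices to [d]. /zamtebittomt/ → zamdebittomd.
Rule 2 (nasal place assimilation): /m/ precedes the alveolar consonant /d/, so it assimilates in place to [n]. /m/ precedes the alveolar consonant /d/, so it assimilates in place to [n]. /zamdebittomd/ → zandebittond.
Rule 3 (intervocalic spirantization): /b/ is a stop between vowels /e/ and /i/, so it spirantizes to the fricative [v]. /zandebittond/ → zandevittond.

zandevittond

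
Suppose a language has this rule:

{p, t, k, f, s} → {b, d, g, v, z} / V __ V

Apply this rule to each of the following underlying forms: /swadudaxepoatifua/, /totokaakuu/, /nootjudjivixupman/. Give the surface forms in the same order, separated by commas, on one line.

swadudaxeboadivua, todogaaguu, nootjudjivixupman

/swadudaxepoatifua/: /p/ is a voiceless obstruent between vowels /e/ and /o/, so it voices to [b]. /t/ is a voiceless obstruent between vowels /a/ and /i/, so it voices to [d]. /f/ is a voiceless obstruent between vowels /i/ and /u/, so it voices to [v]. → [swadudaxeboadivua].
/totokaakuu/: /t/ is a voiceless obstruent between vowels /o/ and /o/, so it voices to [d]. /k/ is a voiceless obstruent between vowels /o/ and /a/, so it voices to [g]. /k/ is a voiceless obstruent between vowels /a/ and /u/, so it voices to [g]. → [todogaaguu].
/nootjudjivixupman/: the rule's environment is not met; surfaces unchanged as [nootjudjivixupman].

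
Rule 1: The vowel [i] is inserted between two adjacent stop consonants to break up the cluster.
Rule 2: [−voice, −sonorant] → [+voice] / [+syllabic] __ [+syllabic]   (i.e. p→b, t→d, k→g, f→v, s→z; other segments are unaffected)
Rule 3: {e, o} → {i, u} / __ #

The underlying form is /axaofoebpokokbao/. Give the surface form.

axaovoebibogogibau

Rule 1 (stop-cluster i-epenthesis): /b/ and /p/ form a stop–stop cluster, so [i] is inserted between them. /k/ and /b/ form a stop–stop cluster, so [i] is inserted between them. /axaofoebpokokbao/ → axaofoebipokokibao.
Rule 2 (intervocalic voicing): /f/ is a voiceless obstruent between vowels /o/ and /o/, so it voices to [v]. /p/ is a voiceless obstruent between vowels /i/ and /o/, so it voices to [b]. /k/ is a voiceless obstruent between vowels /o/ and /o/, so it voices to [g]. /k/ is a voiceless obstruent between vowels /o/ and /i/, so it voices to [g]. /axaofoebipokokibao/ → axaovoebibogogibao.
Rule 3 (final vowel raising): /o/ is a mid vowel in word-final position, so it raises to [u]. /axaovoebibogogibao/ → axaovoebibogogibau.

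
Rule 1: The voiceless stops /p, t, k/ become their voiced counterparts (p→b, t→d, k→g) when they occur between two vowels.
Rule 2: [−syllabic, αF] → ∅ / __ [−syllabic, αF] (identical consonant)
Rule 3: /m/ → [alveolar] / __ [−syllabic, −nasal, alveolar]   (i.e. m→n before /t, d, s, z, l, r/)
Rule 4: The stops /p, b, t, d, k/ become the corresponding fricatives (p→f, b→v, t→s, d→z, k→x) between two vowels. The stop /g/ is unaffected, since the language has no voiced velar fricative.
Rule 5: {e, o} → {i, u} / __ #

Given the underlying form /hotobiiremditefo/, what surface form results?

Rule 1 (intervocalic voicing): /t/ is a voiceless stop between vowels /o/ and /o/, so it voices to [d]. /t/ is a voiceless stop between vowels /i/ and /e/, so it voices to [d]. /hotobiiremditefo/ → hodobiiremdidefo.
Rule 2 (degemination): no segment meets the environment; /hodobiiremdidefo/ is unchanged.
Rule 3 (nasal place assimilation): /m/ precedes the alveolar consonant /d/, so it assimilates in place to [n]. /hodobiiremdidefo/ → hodobiirendidefo.
Rule 4 (intervocalic spirantization): /d/ is a stop between vowels /o/ and /o/, so it spirantizes to the fricative [z]. /b/ is a stop between vowels /o/ and /i/, so it spirantizes to the fricative [v]. /d/ is a stop between vowels /i/ and /e/, so it spirantizes to the fricative [z]. /hodobiirendidefo/ → hozoviirendizefo.
Rule 5 (final vowel raising): /o/ is a mid vowel in word-final position, so it raises to [u]. /hozoviirendizefo/ → hozoviirendizefu.

hozoviirendizefu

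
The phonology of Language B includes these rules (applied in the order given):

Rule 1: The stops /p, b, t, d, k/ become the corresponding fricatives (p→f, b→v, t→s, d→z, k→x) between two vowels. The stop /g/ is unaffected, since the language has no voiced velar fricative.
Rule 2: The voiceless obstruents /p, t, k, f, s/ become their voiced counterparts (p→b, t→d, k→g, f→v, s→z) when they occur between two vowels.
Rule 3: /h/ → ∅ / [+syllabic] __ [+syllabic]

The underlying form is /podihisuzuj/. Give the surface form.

Rule 1 (intervocalic spirantization): /d/ is a stop between vowels /o/ and /i/, so it spirantizes to the fricative [z]. /podihisuzuj/ → pozihisuzuj.
Rule 2 (intervocalic voicing): /s/ is a voiceless obstruent between vowels /i/ and /u/, so it voices to [z]. /pozihisuzuj/ → pozihizuzuj.
Rule 3 (intervocalic h-deletion): /h/ occurs between vowels /i/ and /i/, so it deletes. /pozihizuzuj/ → poziizuzuj.

poziizuzuj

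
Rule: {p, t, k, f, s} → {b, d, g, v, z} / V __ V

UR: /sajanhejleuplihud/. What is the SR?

No segment of /sajanhejleuplihud/ meets the structural description of the rule, so the form surfaces unchanged.

sajanhejleuplihud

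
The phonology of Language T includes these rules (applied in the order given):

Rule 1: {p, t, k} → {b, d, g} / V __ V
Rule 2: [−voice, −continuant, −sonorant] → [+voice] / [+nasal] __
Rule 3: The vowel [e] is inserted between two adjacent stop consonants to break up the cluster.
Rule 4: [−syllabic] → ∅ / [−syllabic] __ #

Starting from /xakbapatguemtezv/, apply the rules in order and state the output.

xakebabateguemdez

Rule 1 (intervocalic voicing): /p/ is a voiceless stop between vowels /a/ and /a/, so it voices to [b]. /xakbapatguemtezv/ → xakbabatguemtezv.
Rule 2 (post-nasal voicing): /t/ is a voiceless stop immediately after the nasal /m/, so it voices to [d]. /xakbabatguemtezv/ → xakbabatguemdezv.
Rule 3 (stop-cluster e-epenthesis): /k/ and /b/ form a stop–stop cluster, so [e] is inserted between them. /t/ and /g/ form a stop–stop cluster, so [e] is inserted between them. /xakbabatguemdezv/ → xakebabateguemdezv.
Rule 4 (final cluster simplification): /v/ is the second consonant of a word-final cluster /zv/, so it deletes. /xakebabateguemdezv/ → xakebabateguemdez.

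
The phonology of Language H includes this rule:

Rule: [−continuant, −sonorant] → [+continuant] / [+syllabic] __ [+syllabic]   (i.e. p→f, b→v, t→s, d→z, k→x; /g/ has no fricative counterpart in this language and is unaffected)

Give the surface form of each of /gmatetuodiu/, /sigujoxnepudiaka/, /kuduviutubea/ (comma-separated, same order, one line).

/gmatetuodiu/: /t/ is a stop between vowels /a/ and /e/, so it spirantizes to the fricative [s]. /t/ is a stop between vowels /e/ and /u/, so it spirantizes to the fricative [s]. /d/ is a stop between vowels /o/ and /i/, so it spirantizes to the fricative [z]. → [gmasesuoziu].
/sigujoxnepudiaka/: /p/ is a stop between vowels /e/ and /u/, so it spirantizes to the fricative [f]. /d/ is a stop between vowels /u/ and /i/, so it spirantizes to the fricative [z]. /k/ is a stop between vowels /a/ and /a/, so it spirantizes to the fricative [x]. → [sigujoxnefuziaxa].
/kuduviutubea/: /d/ is a stop between vowels /u/ and /u/, so it spirantizes to the fricative [z]. /t/ is a stop between vowels /u/ and /u/, so it spirantizes to the fricative [s]. /b/ is a stop between vowels /u/ and /e/, so it spirantizes to the fricative [v]. → [kuzuviusuvea].

gmasesuoziu, sigujoxnefuziaxa, kuzuviusuvea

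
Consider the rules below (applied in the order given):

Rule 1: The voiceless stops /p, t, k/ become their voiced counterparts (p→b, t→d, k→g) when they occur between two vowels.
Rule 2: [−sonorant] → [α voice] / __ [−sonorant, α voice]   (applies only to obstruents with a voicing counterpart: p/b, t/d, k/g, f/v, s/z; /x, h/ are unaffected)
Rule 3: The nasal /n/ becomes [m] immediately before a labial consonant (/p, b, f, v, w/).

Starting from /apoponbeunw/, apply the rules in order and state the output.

Rule 1 (intervocalic voicing): /p/ is a voiceless stop between vowels /a/ and /o/, so it voices to [b]. /p/ is a voiceless stop between vowels /o/ and /o/, so it voices to [b]. /apoponbeunw/ → abobonbeunw.
Rule 2 (regressive voicing assimilation): no segment meets the environment; /abobonbeunw/ is unchanged.
Rule 3 (nasal place assimilation): /n/ precedes the labial consonant /b/, so it assimilates in place to [m]. /n/ precedes the labial consonant /w/, so it assimilates in place to [m]. /abobonbeunw/ → abobombeumw.

abobombeumw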